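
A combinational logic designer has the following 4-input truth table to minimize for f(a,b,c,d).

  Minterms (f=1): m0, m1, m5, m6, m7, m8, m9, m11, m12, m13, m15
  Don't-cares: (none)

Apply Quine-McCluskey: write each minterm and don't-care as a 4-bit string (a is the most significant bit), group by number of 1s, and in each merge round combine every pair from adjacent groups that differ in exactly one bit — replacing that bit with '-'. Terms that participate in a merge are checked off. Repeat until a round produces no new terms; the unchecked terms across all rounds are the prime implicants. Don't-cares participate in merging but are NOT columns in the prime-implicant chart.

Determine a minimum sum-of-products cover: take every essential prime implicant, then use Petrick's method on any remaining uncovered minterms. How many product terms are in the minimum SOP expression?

size-2^0 implicants → 0000(✓)  0001(✓)  0101(✓)  0110(✓)  0111(✓)  1000(✓)  1001(✓)  1011(✓)  1100(✓)  1101(✓)  1111(✓)
size-2^1 implicants → -000(✓)  -001(✓)  -101(✓)  -111(✓)  0-01(✓)  000-(✓)  01-1(✓)  011-  1-00(✓)  1-01(✓)  1-11(✓)  10-1(✓)  100-(✓)  11-1(✓)  110-(✓)
size-2^2 implicants → --01  -00-  -1-1  1--1  1-0-
Unchecked terms (primes): --01, -00-, -1-1, 011-, 1--1, 1-0-
Minterm coverage:
  m0 ⊆ -00- [E]
  m1 ⊆ --01,-00-
  m5 ⊆ --01,-1-1
  m6 ⊆ 011- [E]
  m7 ⊆ -1-1,011-
  m8 ⊆ -00-,1-0-
  m9 ⊆ --01,-00-,1--1,1-0-
  m11 ⊆ 1--1 [E]
  m12 ⊆ 1-0- [E]
  m13 ⊆ --01,-1-1,1--1,1-0-
  m15 ⊆ -1-1,1--1
E = {-00-, 011-, 1--1, 1-0-}
Petrick residual → --01
Cover = c'd + b'c' + a'bc + ad + ac'  |cover|=5

5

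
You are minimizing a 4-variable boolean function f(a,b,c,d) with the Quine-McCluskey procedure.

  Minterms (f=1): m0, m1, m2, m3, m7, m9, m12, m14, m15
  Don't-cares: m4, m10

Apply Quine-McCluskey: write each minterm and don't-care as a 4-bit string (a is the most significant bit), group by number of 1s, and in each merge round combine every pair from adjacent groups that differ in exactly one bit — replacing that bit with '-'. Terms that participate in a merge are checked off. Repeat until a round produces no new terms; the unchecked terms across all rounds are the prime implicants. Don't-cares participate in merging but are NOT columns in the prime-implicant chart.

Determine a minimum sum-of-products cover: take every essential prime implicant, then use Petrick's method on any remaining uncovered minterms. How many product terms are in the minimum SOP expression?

size-2^0 implicants → 0000(✓)  0001(✓)  0010(✓)  0011(✓)  0100(✓)  0111(✓)  1001(✓)  1010(✓)  1100(✓)  1110(✓)  1111(✓)
size-2^1 implicants → -001  -010  -100  -111  0-00  0-11  00-0(✓)  00-1(✓)  000-(✓)  001-(✓)  1-10  11-0  111-
size-2^2 implicants → 00--
Unchecked terms (primes): -001, -010, -100, -111, 0-00, 0-11, 00--, 1-10, 11-0, 111-
Minterm coverage:
  m0 ⊆ 0-00,00--
  m1 ⊆ -001,00--
  m2 ⊆ -010,00--
  m3 ⊆ 0-11,00--
  m7 ⊆ -111,0-11
  m9 ⊆ -001 [E]
  m12 ⊆ -100,11-0
  m14 ⊆ 1-10,11-0,111-
  m15 ⊆ -111,111-
E = {-001}
Petrick residual → -111, 00--, 11-0
Cover = b'c'd + bcd + a'b' + abd'  |cover|=4

4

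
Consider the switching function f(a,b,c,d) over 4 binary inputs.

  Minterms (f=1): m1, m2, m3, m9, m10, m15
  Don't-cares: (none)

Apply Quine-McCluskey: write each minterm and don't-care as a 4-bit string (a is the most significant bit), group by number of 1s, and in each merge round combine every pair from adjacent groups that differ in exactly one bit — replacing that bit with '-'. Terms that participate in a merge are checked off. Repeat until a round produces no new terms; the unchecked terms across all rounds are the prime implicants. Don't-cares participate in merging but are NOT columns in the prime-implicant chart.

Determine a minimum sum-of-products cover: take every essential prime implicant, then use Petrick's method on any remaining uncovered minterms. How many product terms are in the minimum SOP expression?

[col 0] 0001*, 0010*, 0011*, 1001*, 1010*, 1111
[col 1] -001, -010, 00-1, 001-
Prime implicants: -001, -010, 00-1, 001-, 1111
PI chart (minterm → PIs covering it):
  1 | -001,00-1
  2 | -010,001-
  3 | 00-1,001-
  9 | -001  (sole → essential)
  10 | -010  (sole → essential)
  15 | 1111  (sole → essential)
Essential prime implicants: -001, -010, 1111
Petrick residual → 00-1
Minimum SOP uses 4 PIs: b'c'd + b'cd' + a'b'd + abcd

4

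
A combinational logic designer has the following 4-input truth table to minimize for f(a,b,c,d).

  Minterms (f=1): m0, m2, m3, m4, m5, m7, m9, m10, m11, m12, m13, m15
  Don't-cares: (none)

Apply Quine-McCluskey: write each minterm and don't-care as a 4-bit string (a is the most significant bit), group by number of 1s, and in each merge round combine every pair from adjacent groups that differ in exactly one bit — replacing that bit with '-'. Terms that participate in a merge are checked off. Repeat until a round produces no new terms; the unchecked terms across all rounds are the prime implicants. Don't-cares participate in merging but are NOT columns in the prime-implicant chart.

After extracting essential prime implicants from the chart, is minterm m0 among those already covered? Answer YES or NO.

[col 0] 0000*, 0010*, 0011*, 0100*, 0101*, 0111*, 1001*, 1010*, 1011*, 1100*, 1101*, 1111*
[col 1] -010*, -011*, -100*, -101*, -111*, 0-00, 0-11*, 00-0, 001-*, 01-1*, 010-*, 1-01*, 1-11*, 10-1*, 101-*, 11-1*, 110-*
[col 2] --11, -01-, -1-1, -10-, 1--1
Prime implicants: --11, -01-, -1-1, -10-, 0-00, 00-0, 1--1
PI chart (minterm → PIs covering it):
  0 | 0-00,00-0
  2 | -01-,00-0
  3 | --11,-01-
  4 | -10-,0-00
  5 | -1-1,-10-
  7 | --11,-1-1
  9 | 1--1  (sole → essential)
  10 | -01-  (sole → essential)
  11 | --11,-01-,1--1
  12 | -10-  (sole → essential)
  13 | -1-1,-10-,1--1
  15 | --11,-1-1,1--1
Essential prime implicants: -01-, -10-, 1--1

NO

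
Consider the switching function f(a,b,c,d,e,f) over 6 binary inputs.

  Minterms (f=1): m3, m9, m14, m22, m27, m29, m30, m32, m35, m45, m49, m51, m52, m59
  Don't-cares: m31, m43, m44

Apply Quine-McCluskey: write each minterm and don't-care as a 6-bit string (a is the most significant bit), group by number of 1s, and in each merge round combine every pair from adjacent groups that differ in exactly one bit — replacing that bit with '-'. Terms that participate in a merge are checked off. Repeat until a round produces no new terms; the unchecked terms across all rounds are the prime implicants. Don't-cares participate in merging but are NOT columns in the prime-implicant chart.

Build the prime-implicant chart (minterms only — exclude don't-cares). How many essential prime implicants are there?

9

[col 0] 000011*, 001001, 001110*, 010110*, 011011*, 011101*, 011110*, 011111*, 100000, 100011*, 101011*, 101100*, 101101*, 110001*, 110011*, 110100, 111011*
[col 1] -00011, -11011, 0-1110, 01-110, 011-11, 0111-1, 01111-, 1-0011*, 1-1011*, 10-011*, 10110-, 11-011*, 1100-1
[col 2] 1--011
Prime implicants: -00011, -11011, 0-1110, 001001, 01-110, 011-11, 0111-1, 01111-, 1--011, 100000, 10110-, 1100-1, 110100
PI chart (minterm → PIs covering it):
  3 | -00011  (sole → essential)
  9 | 001001  (sole → essential)
  14 | 0-1110  (sole → essential)
  22 | 01-110  (sole → essential)
  27 | -11011,011-11
  29 | 0111-1  (sole → essential)
  30 | 0-1110,01-110,01111-
  32 | 100000  (sole → essential)
  35 | -00011,1--011
  45 | 10110-  (sole → essential)
  49 | 1100-1  (sole → essential)
  51 | 1--011,1100-1
  52 | 110100  (sole → essential)
  59 | -11011,1--011
Essential prime implicants: -00011, 0-1110, 001001, 01-110, 0111-1, 100000, 10110-, 1100-1, 110100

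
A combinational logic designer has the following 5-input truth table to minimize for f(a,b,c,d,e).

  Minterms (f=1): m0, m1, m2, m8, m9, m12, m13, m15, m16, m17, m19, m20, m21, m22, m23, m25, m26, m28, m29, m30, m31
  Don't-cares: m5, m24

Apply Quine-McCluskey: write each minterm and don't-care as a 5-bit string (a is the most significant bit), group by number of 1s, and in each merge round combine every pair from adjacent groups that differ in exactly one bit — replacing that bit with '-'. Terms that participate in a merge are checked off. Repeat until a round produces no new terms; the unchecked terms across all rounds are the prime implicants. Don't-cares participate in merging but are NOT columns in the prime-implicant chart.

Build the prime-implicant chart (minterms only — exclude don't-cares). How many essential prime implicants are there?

6

size-2^0 implicants → 00000(✓)  00001(✓)  00010(✓)  00101(✓)  01000(✓)  01001(✓)  01100(✓)  01101(✓)  01111(✓)  10000(✓)  10001(✓)  10011(✓)  10100(✓)  10101(✓)  10110(✓)  10111(✓)  11000(✓)  11001(✓)  11010(✓)  11100(✓)  11101(✓)  11110(✓)  11111(✓)
size-2^1 implicants → -0000(✓)  -0001(✓)  -0101(✓)  -1000(✓)  -1001(✓)  -1100(✓)  -1101(✓)  -1111(✓)  0-000(✓)  0-001(✓)  0-101(✓)  00-01(✓)  000-0  0000-(✓)  01-00(✓)  01-01(✓)  0100-(✓)  011-1(✓)  0110-(✓)  1-000(✓)  1-001(✓)  1-100(✓)  1-101(✓)  1-110(✓)  1-111(✓)  10-00(✓)  10-01(✓)  10-11(✓)  100-1(✓)  1000-(✓)  101-0(✓)  101-1(✓)  1010-(✓)  1011-(✓)  11-00(✓)  11-01(✓)  11-10(✓)  110-0(✓)  1100-(✓)  111-0(✓)  111-1(✓)  1110-(✓)  1111-(✓)
size-2^2 implicants → --000(✓)  --001(✓)  --101(✓)  -0-01(✓)  -000-(✓)  -1-00(✓)  -1-01(✓)  -100-(✓)  -11-1  -110-(✓)  0--01(✓)  0-00-(✓)  01-0-(✓)  1--00(✓)  1--01(✓)  1-00-(✓)  1-1-0(✓)  1-1-1(✓)  1-10-(✓)  1-11-(✓)  10--1  10-0-(✓)  101--(✓)  11--0  11-0-(✓)  111--(✓)
size-2^3 implicants → ---01  --00-  -1-0-  1--0-  1-1--
Unchecked terms (primes): ---01, --00-, -1-0-, -11-1, 000-0, 1--0-, 1-1--, 10--1, 11--0
Minterm coverage:
  m0 ⊆ --00-,000-0
  m1 ⊆ ---01,--00-
  m2 ⊆ 000-0 [E]
  m8 ⊆ --00-,-1-0-
  m9 ⊆ ---01,--00-,-1-0-
  m12 ⊆ -1-0- [E]
  m13 ⊆ ---01,-1-0-,-11-1
  m15 ⊆ -11-1 [E]
  m16 ⊆ --00-,1--0-
  m17 ⊆ ---01,--00-,1--0-,10--1
  m19 ⊆ 10--1 [E]
  m20 ⊆ 1--0-,1-1--
  m21 ⊆ ---01,1--0-,1-1--,10--1
  m22 ⊆ 1-1-- [E]
  m23 ⊆ 1-1--,10--1
  m25 ⊆ ---01,--00-,-1-0-,1--0-
  m26 ⊆ 11--0 [E]
  m28 ⊆ -1-0-,1--0-,1-1--,11--0
  m29 ⊆ ---01,-1-0-,-11-1,1--0-,1-1--
  m30 ⊆ 1-1--,11--0
  m31 ⊆ -11-1,1-1--
E = {-1-0-, -11-1, 000-0, 1-1--, 10--1, 11--0}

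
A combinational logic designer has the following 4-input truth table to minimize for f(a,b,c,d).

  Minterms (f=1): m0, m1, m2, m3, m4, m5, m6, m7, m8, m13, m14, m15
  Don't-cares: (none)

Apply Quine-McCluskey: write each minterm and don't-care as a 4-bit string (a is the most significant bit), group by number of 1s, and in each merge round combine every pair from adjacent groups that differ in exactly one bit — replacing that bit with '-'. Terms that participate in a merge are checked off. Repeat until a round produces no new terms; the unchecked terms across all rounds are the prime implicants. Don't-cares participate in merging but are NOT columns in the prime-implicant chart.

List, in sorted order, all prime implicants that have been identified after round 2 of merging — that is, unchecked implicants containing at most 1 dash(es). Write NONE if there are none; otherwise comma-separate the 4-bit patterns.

-000

[col 0] 0000*, 0001*, 0010*, 0011*, 0100*, 0101*, 0110*, 0111*, 1000*, 1101*, 1110*, 1111*
[col 1] -000, -101*, -110*, -111*, 0-00*, 0-01*, 0-10*, 0-11*, 00-0*, 00-1*, 000-*, 001-*, 01-0*, 01-1*, 010-*, 011-*, 11-1*, 111-*
[col 2] -1-1, -11-, 0--0*, 0--1*, 0-0-*, 0-1-*, 00--*, 01--*
[col 3] 0---
Prime implicants: -000, -1-1, -11-, 0---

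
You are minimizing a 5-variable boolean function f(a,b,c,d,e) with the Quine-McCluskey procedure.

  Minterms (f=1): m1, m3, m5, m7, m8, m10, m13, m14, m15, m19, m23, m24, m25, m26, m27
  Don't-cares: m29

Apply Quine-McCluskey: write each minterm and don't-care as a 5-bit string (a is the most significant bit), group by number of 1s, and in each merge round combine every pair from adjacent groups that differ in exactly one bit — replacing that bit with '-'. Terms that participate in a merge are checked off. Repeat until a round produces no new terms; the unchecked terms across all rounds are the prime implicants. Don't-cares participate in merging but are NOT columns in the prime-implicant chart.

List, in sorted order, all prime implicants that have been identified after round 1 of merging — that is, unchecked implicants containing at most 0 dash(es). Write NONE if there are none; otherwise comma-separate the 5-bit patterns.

[col 0] 00001*, 00011*, 00101*, 00111*, 01000*, 01010*, 01101*, 01110*, 01111*, 10011*, 10111*, 11000*, 11001*, 11010*, 11011*, 11101*
[col 1] -0011*, -0111*, -1000*, -1010*, -1101, 0-101*, 0-111*, 00-01*, 00-11*, 000-1*, 001-1*, 01-10, 010-0*, 011-1*, 0111-, 1-011, 10-11*, 11-01, 110-0*, 110-1*, 1100-*, 1101-*
[col 2] -0-11, -10-0, 0-1-1, 00--1, 110--
Prime implicants: -0-11, -10-0, -1101, 0-1-1, 00--1, 01-10, 0111-, 1-011, 11-01, 110--

NONE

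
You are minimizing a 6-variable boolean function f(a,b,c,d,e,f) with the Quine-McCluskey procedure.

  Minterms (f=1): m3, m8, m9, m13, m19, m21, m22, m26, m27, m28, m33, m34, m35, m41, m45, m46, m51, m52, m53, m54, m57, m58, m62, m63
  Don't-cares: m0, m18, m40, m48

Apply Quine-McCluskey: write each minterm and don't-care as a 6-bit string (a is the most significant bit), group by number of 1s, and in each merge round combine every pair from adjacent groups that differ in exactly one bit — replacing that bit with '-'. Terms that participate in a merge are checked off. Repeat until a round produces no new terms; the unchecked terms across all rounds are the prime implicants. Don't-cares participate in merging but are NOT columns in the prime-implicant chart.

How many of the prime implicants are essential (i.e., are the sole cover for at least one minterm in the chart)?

9

size-2^0 implicants → 000000(✓)  000011(✓)  001000(✓)  001001(✓)  001101(✓)  010010(✓)  010011(✓)  010101(✓)  010110(✓)  011010(✓)  011011(✓)  011100  100001(✓)  100010(✓)  100011(✓)  101000(✓)  101001(✓)  101101(✓)  101110(✓)  110000(✓)  110011(✓)  110100(✓)  110101(✓)  110110(✓)  111001(✓)  111010(✓)  111110(✓)  111111(✓)
size-2^1 implicants → -00011(✓)  -01000(✓)  -01001(✓)  -01101(✓)  -10011(✓)  -10101  -10110  -11010  0-0011(✓)  00-000  001-01(✓)  00100-(✓)  01-010(✓)  01-011(✓)  010-10  01001-(✓)  01101-(✓)  1-0011(✓)  1-1001  1-1110  10-001  1000-1  10001-  101-01(✓)  10100-(✓)  11-110  110-00  1101-0  11010-  111-10  11111-
size-2^2 implicants → --0011  -01-01  -0100-  01-01-
Unchecked terms (primes): --0011, -01-01, -0100-, -10101, -10110, -11010, 00-000, 01-01-, 010-10, 011100, 1-1001, 1-1110, 10-001, 1000-1, 10001-, 11-110, 110-00, 1101-0, 11010-, 111-10, 11111-
Minterm coverage:
  m3 ⊆ --0011 [E]
  m8 ⊆ -0100-,00-000
  m9 ⊆ -01-01,-0100-
  m13 ⊆ -01-01 [E]
  m19 ⊆ --0011,01-01-
  m21 ⊆ -10101 [E]
  m22 ⊆ -10110,010-10
  m26 ⊆ -11010,01-01-
  m27 ⊆ 01-01- [E]
  m28 ⊆ 011100 [E]
  m33 ⊆ 10-001,1000-1
  m34 ⊆ 10001- [E]
  m35 ⊆ --0011,1000-1,10001-
  m41 ⊆ -01-01,-0100-,1-1001,10-001
  m45 ⊆ -01-01 [E]
  m46 ⊆ 1-1110 [E]
  m51 ⊆ --0011 [E]
  m52 ⊆ 110-00,1101-0,11010-
  m53 ⊆ -10101,11010-
  m54 ⊆ -10110,11-110,1101-0
  m57 ⊆ 1-1001 [E]
  m58 ⊆ -11010,111-10
  m62 ⊆ 1-1110,11-110,111-10,11111-
  m63 ⊆ 11111- [E]
E = {--0011, -01-01, -10101, 01-01-, 011100, 1-1001, 1-1110, 10001-, 11111-}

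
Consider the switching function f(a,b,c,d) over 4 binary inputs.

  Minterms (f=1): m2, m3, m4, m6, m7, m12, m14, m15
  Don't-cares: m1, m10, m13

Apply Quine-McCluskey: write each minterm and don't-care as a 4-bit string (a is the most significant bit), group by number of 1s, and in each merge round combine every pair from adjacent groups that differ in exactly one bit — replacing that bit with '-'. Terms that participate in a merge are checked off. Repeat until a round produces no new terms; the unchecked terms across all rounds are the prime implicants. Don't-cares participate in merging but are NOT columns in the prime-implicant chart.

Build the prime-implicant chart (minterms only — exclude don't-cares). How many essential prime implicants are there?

[col 0] 0001*, 0010*, 0011*, 0100*, 0110*, 0111*, 1010*, 1100*, 1101*, 1110*, 1111*
[col 1] -010*, -100*, -110*, -111*, 0-10*, 0-11*, 00-1, 001-*, 01-0*, 011-*, 1-10*, 11-0*, 11-1*, 110-*, 111-*
[col 2] --10, -1-0, -11-, 0-1-, 11--
Prime implicants: --10, -1-0, -11-, 0-1-, 00-1, 11--
PI chart (minterm → PIs covering it):
  2 | --10,0-1-
  3 | 0-1-,00-1
  4 | -1-0  (sole → essential)
  6 | --10,-1-0,-11-,0-1-
  7 | -11-,0-1-
  12 | -1-0,11--
  14 | --10,-1-0,-11-,11--
  15 | -11-,11--
Essential prime implicants: -1-0

1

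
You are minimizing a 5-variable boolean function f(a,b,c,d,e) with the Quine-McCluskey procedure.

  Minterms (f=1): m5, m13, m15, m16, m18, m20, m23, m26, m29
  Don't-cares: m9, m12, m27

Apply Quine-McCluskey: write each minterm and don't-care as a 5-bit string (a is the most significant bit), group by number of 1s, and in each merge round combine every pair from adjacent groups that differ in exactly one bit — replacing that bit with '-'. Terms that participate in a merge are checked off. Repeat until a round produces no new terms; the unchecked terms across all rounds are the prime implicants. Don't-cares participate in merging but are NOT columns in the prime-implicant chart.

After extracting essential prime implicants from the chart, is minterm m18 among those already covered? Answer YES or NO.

NO

Round 0: 00101✓ 01001✓ 01100✓ 01101✓ 01111✓ 10000✓ 10010✓ 10100✓ 10111 11010✓ 11011✓ 11101✓
Round 1: -1101 0-101 01-01 011-1 0110- 1-010 10-00 100-0 1101-
PIs = {-1101, 0-101, 01-01, 011-1, 0110-, 1-010, 10-00, 100-0, 10111, 1101-}
Coverage chart:
  m5: 0-101 ←essential
  m13: -1101,0-101,01-01,011-1,0110-
  m15: 011-1 ←essential
  m16: 10-00,100-0
  m18: 1-010,100-0
  m20: 10-00 ←essential
  m23: 10111 ←essential
  m26: 1-010,1101-
  m29: -1101 ←essential
Essential: -1101, 0-101, 011-1, 10-00, 10111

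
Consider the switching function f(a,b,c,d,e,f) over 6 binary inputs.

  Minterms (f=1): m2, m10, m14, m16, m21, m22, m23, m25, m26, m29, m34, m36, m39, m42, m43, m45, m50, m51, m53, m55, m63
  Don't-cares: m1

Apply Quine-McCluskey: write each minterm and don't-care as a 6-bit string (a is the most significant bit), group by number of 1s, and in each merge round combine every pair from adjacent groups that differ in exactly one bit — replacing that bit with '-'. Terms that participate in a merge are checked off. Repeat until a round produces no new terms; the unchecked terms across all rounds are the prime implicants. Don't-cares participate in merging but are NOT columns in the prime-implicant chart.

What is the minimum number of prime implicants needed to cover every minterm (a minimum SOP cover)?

13

[col 0] 000001, 000010*, 001010*, 001110*, 010000, 010101*, 010110*, 010111*, 011001*, 011010*, 011101*, 100010*, 100100, 100111*, 101010*, 101011*, 101101, 110010*, 110011*, 110101*, 110111*, 111111*
[col 1] -00010*, -01010*, -10101*, -10111*, 0-1010, 00-010*, 001-10, 01-101, 0101-1*, 01011-, 011-01, 1-0010, 1-0111, 10-010*, 10101-, 11-111, 110-11, 11001-, 1101-1*
[col 2] -0-010, -101-1
Prime implicants: -0-010, -101-1, 0-1010, 000001, 001-10, 01-101, 010000, 01011-, 011-01, 1-0010, 1-0111, 100100, 10101-, 101101, 11-111, 110-11, 11001-
PI chart (minterm → PIs covering it):
  2 | -0-010  (sole → essential)
  10 | -0-010,0-1010,001-10
  14 | 001-10  (sole → essential)
  16 | 010000  (sole → essential)
  21 | -101-1,01-101
  22 | 01011-  (sole → essential)
  23 | -101-1,01011-
  25 | 011-01  (sole → essential)
  26 | 0-1010  (sole → essential)
  29 | 01-101,011-01
  34 | -0-010,1-0010
  36 | 100100  (sole → essential)
  39 | 1-0111  (sole → essential)
  42 | -0-010,10101-
  43 | 10101-  (sole → essential)
  45 | 101101  (sole → essential)
  50 | 1-0010,11001-
  51 | 110-11,11001-
  53 | -101-1  (sole → essential)
  55 | -101-1,1-0111,11-111,110-11
  63 | 11-111  (sole → essential)
Essential prime implicants: -0-010, -101-1, 0-1010, 001-10, 010000, 01011-, 011-01, 1-0111, 100100, 10101-, 101101, 11-111
Petrick residual → 11001-
Minimum SOP uses 13 PIs: b'd'ef' + bc'df + a'cd'ef' + a'b'cef' + a'bc'd'e'f' + a'bc'de + a'bce'f + ac'def + ab'c'de'f' + ab'cd'e + ab'cde'f + abdef + abc'd'e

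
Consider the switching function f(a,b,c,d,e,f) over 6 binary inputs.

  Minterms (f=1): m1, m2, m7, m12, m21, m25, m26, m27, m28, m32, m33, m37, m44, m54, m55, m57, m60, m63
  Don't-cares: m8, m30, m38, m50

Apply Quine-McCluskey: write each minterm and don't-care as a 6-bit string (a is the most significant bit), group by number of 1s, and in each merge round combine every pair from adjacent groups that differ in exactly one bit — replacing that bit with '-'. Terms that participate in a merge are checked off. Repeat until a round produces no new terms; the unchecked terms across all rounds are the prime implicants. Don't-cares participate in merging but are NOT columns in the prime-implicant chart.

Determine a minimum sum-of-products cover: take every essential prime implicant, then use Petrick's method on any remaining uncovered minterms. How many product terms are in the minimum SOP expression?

11

Round 0: 000001✓ 000010 000111 001000✓ 001100✓ 010101 011001✓ 011010✓ 011011✓ 011100✓ 011110✓ 100000✓ 100001✓ 100101✓ 100110✓ 101100✓ 110010✓ 110110✓ 110111✓ 111001✓ 111100✓ 111111✓
Round 1: -00001 -01100✓ -11001 -11100✓ 0-1100✓ 001-00 011-10 0110-1 01101- 0111-0 1-0110 1-1100✓ 100-01 10000- 11-111 110-10 11011-
Round 2: --1100
PIs = {--1100, -00001, -11001, 000010, 000111, 001-00, 010101, 011-10, 0110-1, 01101-, 0111-0, 1-0110, 100-01, 10000-, 11-111, 110-10, 11011-}
Coverage chart:
  m1: -00001 ←essential
  m2: 000010 ←essential
  m7: 000111 ←essential
  m12: --1100,001-00
  m21: 010101 ←essential
  m25: -11001,0110-1
  m26: 011-10,01101-
  m27: 0110-1,01101-
  m28: --1100,0111-0
  m32: 10000- ←essential
  m33: -00001,100-01,10000-
  m37: 100-01 ←essential
  m44: --1100 ←essential
  m54: 1-0110,110-10,11011-
  m55: 11-111,11011-
  m57: -11001 ←essential
  m60: --1100 ←essential
  m63: 11-111 ←essential
Essential: --1100, -00001, -11001, 000010, 000111, 010101, 100-01, 10000-, 11-111
Petrick residual → 01101-, 1-0110
Min cover (11 terms): cde'f' + b'c'd'e'f + bcd'e'f + a'b'c'd'ef' + a'b'c'def + a'bc'de'f + a'bcd'e + ac'def' + ab'c'e'f + ab'c'd'e' + abdef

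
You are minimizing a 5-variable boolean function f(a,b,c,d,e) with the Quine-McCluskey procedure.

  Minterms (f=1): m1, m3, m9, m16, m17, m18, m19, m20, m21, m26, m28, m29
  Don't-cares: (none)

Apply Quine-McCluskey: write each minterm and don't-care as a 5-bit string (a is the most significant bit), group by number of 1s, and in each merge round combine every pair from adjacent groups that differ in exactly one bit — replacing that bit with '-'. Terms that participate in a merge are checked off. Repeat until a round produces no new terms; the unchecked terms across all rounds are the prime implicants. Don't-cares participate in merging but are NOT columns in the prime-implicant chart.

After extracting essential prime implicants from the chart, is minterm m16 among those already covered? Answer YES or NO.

[col 0] 00001*, 00011*, 01001*, 10000*, 10001*, 10010*, 10011*, 10100*, 10101*, 11010*, 11100*, 11101*
[col 1] -0001*, -0011*, 0-001, 000-1*, 1-010, 1-100*, 1-101*, 10-00*, 10-01*, 100-0*, 100-1*, 1000-*, 1001-*, 1010-*, 1110-*
[col 2] -00-1, 1-10-, 10-0-, 100--
Prime implicants: -00-1, 0-001, 1-010, 1-10-, 10-0-, 100--
PI chart (minterm → PIs covering it):
  1 | -00-1,0-001
  3 | -00-1  (sole → essential)
  9 | 0-001  (sole → essential)
  16 | 10-0-,100--
  17 | -00-1,10-0-,100--
  18 | 1-010,100--
  19 | -00-1,100--
  20 | 1-10-,10-0-
  21 | 1-10-,10-0-
  26 | 1-010  (sole → essential)
  28 | 1-10-  (sole → essential)
  29 | 1-10-  (sole → essential)
Essential prime implicants: -00-1, 0-001, 1-010, 1-10-

NO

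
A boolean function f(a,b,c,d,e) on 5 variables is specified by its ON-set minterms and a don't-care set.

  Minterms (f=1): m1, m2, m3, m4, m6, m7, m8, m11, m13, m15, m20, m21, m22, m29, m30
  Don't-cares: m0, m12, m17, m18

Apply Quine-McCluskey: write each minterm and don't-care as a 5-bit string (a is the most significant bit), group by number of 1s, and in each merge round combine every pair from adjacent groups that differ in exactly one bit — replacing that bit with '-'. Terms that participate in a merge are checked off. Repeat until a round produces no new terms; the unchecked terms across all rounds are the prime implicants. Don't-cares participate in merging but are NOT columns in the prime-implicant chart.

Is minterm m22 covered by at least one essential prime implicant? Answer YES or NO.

Round 0: 00000✓ 00001✓ 00010✓ 00011✓ 00100✓ 00110✓ 00111✓ 01000✓ 01011✓ 01100✓ 01101✓ 01111✓ 10001✓ 10010✓ 10100✓ 10101✓ 10110✓ 11101✓ 11110✓
Round 1: -0001 -0010✓ -0100✓ -0110✓ -1101 0-000✓ 0-011✓ 0-100✓ 0-111✓ 00-00✓ 00-10✓ 00-11✓ 000-0✓ 000-1✓ 0000-✓ 0001-✓ 001-0✓ 0011-✓ 01-00✓ 01-11✓ 011-1 0110- 1-101 1-110 10-01 10-10✓ 101-0✓ 1010-
Round 2: -0-10 -01-0 0--00 0--11 00--0 00-1- 000--
PIs = {-0-10, -0001, -01-0, -1101, 0--00, 0--11, 00--0, 00-1-, 000--, 011-1, 0110-, 1-101, 1-110, 10-01, 1010-}
Coverage chart:
  m1: -0001,000--
  m2: -0-10,00--0,00-1-,000--
  m3: 0--11,00-1-,000--
  m4: -01-0,0--00,00--0
  m6: -0-10,-01-0,00--0,00-1-
  m7: 0--11,00-1-
  m8: 0--00 ←essential
  m11: 0--11 ←essential
  m13: -1101,011-1,0110-
  m15: 0--11,011-1
  m20: -01-0,1010-
  m21: 1-101,10-01,1010-
  m22: -0-10,-01-0,1-110
  m29: -1101,1-101
  m30: 1-110 ←essential
Essential: 0--00, 0--11, 1-110

YES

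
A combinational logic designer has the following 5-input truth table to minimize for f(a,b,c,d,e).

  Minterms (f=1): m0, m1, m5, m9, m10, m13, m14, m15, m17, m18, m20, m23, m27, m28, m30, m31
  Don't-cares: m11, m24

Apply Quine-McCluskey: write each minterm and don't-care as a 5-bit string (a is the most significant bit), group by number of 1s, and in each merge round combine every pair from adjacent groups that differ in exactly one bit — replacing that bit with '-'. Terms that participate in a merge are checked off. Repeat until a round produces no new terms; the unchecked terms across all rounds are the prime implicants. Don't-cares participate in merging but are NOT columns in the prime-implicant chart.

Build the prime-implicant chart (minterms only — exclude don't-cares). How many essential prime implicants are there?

Round 0: 00000✓ 00001✓ 00101✓ 01001✓ 01010✓ 01011✓ 01101✓ 01110✓ 01111✓ 10001✓ 10010 10100✓ 10111✓ 11000✓ 11011✓ 11100✓ 11110✓ 11111✓
Round 1: -0001 -1011✓ -1110✓ -1111✓ 0-001✓ 0-101✓ 00-01✓ 0000- 01-01✓ 01-10✓ 01-11✓ 010-1✓ 0101-✓ 011-1✓ 0111-✓ 1-100 1-111 11-00 11-11✓ 111-0 1111-✓
Round 2: -1-11 -111- 0--01 01--1 01-1-
PIs = {-0001, -1-11, -111-, 0--01, 0000-, 01--1, 01-1-, 1-100, 1-111, 10010, 11-00, 111-0}
Coverage chart:
  m0: 0000- ←essential
  m1: -0001,0--01,0000-
  m5: 0--01 ←essential
  m9: 0--01,01--1
  m10: 01-1- ←essential
  m13: 0--01,01--1
  m14: -111-,01-1-
  m15: -1-11,-111-,01--1,01-1-
  m17: -0001 ←essential
  m18: 10010 ←essential
  m20: 1-100 ←essential
  m23: 1-111 ←essential
  m27: -1-11 ←essential
  m28: 1-100,11-00,111-0
  m30: -111-,111-0
  m31: -1-11,-111-,1-111
Essential: -0001, -1-11, 0--01, 0000-, 01-1-, 1-100, 1-111, 10010

8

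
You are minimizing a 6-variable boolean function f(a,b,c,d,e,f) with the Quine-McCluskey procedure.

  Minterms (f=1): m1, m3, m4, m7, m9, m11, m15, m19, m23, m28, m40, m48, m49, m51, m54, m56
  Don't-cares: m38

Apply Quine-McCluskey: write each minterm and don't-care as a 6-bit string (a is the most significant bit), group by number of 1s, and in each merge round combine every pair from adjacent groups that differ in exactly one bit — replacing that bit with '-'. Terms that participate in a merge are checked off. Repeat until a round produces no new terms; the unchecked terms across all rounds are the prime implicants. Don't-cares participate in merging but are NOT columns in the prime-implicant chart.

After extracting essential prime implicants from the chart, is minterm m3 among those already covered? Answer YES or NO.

[col 0] 000001*, 000011*, 000100, 000111*, 001001*, 001011*, 001111*, 010011*, 010111*, 011100, 100110*, 101000*, 110000*, 110001*, 110011*, 110110*, 111000*
[col 1] -10011, 0-0011*, 0-0111*, 00-001*, 00-011*, 00-111*, 000-11*, 0000-1*, 001-11*, 0010-1*, 010-11*, 1-0110, 1-1000, 11-000, 1100-1, 11000-
[col 2] 0-0-11, 00--11, 00-0-1
Prime implicants: -10011, 0-0-11, 00--11, 00-0-1, 000100, 011100, 1-0110, 1-1000, 11-000, 1100-1, 11000-
PI chart (minterm → PIs covering it):
  1 | 00-0-1  (sole → essential)
  3 | 0-0-11,00--11,00-0-1
  4 | 000100  (sole → essential)
  7 | 0-0-11,00--11
  9 | 00-0-1  (sole → essential)
  11 | 00--11,00-0-1
  15 | 00--11  (sole → essential)
  19 | -10011,0-0-11
  23 | 0-0-11  (sole → essential)
  28 | 011100  (sole → essential)
  40 | 1-1000  (sole → essential)
  48 | 11-000,11000-
  49 | 1100-1,11000-
  51 | -10011,1100-1
  54 | 1-0110  (sole → essential)
  56 | 1-1000,11-000
Essential prime implicants: 0-0-11, 00--11, 00-0-1, 000100, 011100, 1-0110, 1-1000

YES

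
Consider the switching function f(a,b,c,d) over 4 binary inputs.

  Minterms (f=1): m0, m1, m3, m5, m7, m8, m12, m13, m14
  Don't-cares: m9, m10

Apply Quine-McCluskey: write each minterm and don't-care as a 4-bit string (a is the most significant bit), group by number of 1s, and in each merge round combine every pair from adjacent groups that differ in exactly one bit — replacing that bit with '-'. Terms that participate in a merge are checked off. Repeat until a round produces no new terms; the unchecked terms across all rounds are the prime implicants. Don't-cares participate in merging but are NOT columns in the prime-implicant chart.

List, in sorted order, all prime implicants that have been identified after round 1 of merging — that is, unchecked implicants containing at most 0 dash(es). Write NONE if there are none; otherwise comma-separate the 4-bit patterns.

[col 0] 0000*, 0001*, 0011*, 0101*, 0111*, 1000*, 1001*, 1010*, 1100*, 1101*, 1110*
[col 1] -000*, -001*, -101*, 0-01*, 0-11*, 00-1*, 000-*, 01-1*, 1-00*, 1-01*, 1-10*, 10-0*, 100-*, 11-0*, 110-*
[col 2] --01, -00-, 0--1, 1--0, 1-0-
Prime implicants: --01, -00-, 0--1, 1--0, 1-0-

NONE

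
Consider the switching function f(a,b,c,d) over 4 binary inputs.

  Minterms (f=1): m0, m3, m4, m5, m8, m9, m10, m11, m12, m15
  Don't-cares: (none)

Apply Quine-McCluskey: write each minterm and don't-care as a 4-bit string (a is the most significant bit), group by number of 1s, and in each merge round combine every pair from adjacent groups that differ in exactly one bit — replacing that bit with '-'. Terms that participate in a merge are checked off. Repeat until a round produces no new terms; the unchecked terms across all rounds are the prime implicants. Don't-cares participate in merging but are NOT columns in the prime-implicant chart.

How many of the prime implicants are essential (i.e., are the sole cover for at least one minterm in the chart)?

size-2^0 implicants → 0000(✓)  0011(✓)  0100(✓)  0101(✓)  1000(✓)  1001(✓)  1010(✓)  1011(✓)  1100(✓)  1111(✓)
size-2^1 implicants → -000(✓)  -011  -100(✓)  0-00(✓)  010-  1-00(✓)  1-11  10-0(✓)  10-1(✓)  100-(✓)  101-(✓)
size-2^2 implicants → --00  10--
Unchecked terms (primes): --00, -011, 010-, 1-11, 10--
Minterm coverage:
  m0 ⊆ --00 [E]
  m3 ⊆ -011 [E]
  m4 ⊆ --00,010-
  m5 ⊆ 010- [E]
  m8 ⊆ --00,10--
  m9 ⊆ 10-- [E]
  m10 ⊆ 10-- [E]
  m11 ⊆ -011,1-11,10--
  m12 ⊆ --00 [E]
  m15 ⊆ 1-11 [E]
E = {--00, -011, 010-, 1-11, 10--}

5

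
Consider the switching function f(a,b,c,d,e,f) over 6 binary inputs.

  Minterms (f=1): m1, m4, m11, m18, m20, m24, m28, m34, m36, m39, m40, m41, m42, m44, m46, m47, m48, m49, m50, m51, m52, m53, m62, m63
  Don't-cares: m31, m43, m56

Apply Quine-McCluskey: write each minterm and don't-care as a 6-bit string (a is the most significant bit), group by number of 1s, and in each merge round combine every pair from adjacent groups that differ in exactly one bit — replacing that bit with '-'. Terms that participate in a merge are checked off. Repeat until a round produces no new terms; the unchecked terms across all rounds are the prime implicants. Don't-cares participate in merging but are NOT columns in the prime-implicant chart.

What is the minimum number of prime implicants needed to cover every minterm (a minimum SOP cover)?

12

[col 0] 000001, 000100*, 001011*, 010010*, 010100*, 011000*, 011100*, 011111*, 100010*, 100100*, 100111*, 101000*, 101001*, 101010*, 101011*, 101100*, 101110*, 101111*, 110000*, 110001*, 110010*, 110011*, 110100*, 110101*, 111000*, 111110*, 111111*
[col 1] -00100*, -01011, -10010, -10100*, -11000, -11111, 0-0100*, 01-100, 011-00, 1-0010, 1-0100*, 1-1000, 1-1110*, 1-1111*, 10-010, 10-100, 10-111, 101-00*, 101-10*, 101-11*, 1010-0*, 1010-1*, 10100-*, 10101-*, 1011-0*, 10111-*, 11-000, 110-00*, 110-01*, 1100-0*, 1100-1*, 11000-*, 11001-*, 11010-*, 11111-*
[col 2] --0100, 1-111-, 101--0, 101-1-, 1010--, 110-0-, 1100--
Prime implicants: --0100, -01011, -10010, -11000, -11111, 000001, 01-100, 011-00, 1-0010, 1-1000, 1-111-, 10-010, 10-100, 10-111, 101--0, 101-1-, 1010--, 11-000, 110-0-, 1100--
PI chart (minterm → PIs covering it):
  1 | 000001  (sole → essential)
  4 | --0100  (sole → essential)
  11 | -01011  (sole → essential)
  18 | -10010  (sole → essential)
  20 | --0100,01-100
  24 | -11000,011-00
  28 | 01-100,011-00
  34 | 1-0010,10-010
  36 | --0100,10-100
  39 | 10-111  (sole → essential)
  40 | 1-1000,101--0,1010--
  41 | 1010--  (sole → essential)
  42 | 10-010,101--0,101-1-,1010--
  44 | 10-100,101--0
  46 | 1-111-,101--0,101-1-
  47 | 1-111-,10-111,101-1-
  48 | 11-000,110-0-,1100--
  49 | 110-0-,1100--
  50 | -10010,1-0010,1100--
  51 | 1100--  (sole → essential)
  52 | --0100,110-0-
  53 | 110-0-  (sole → essential)
  62 | 1-111-  (sole → essential)
  63 | -11111,1-111-
Essential prime implicants: --0100, -01011, -10010, 000001, 1-111-, 10-111, 1010--, 110-0-, 1100--
Petrick residual → 011-00, 1-0010, 10-100
Minimum SOP uses 12 PIs: c'de'f' + b'cd'ef + bc'd'ef' + a'b'c'd'e'f + a'bce'f' + ac'd'ef' + acde + ab'de'f' + ab'def + ab'cd' + abc'e' + abc'd'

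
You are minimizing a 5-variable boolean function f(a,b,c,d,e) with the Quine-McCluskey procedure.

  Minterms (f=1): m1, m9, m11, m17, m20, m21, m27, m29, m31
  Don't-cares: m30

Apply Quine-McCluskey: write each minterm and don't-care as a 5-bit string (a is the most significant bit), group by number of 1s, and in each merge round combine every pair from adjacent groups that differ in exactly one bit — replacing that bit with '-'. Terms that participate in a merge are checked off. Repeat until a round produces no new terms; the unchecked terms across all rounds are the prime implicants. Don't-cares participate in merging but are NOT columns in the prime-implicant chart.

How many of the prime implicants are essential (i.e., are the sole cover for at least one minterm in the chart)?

[col 0] 00001*, 01001*, 01011*, 10001*, 10100*, 10101*, 11011*, 11101*, 11110*, 11111*
[col 1] -0001, -1011, 0-001, 010-1, 1-101, 10-01, 1010-, 11-11, 111-1, 1111-
Prime implicants: -0001, -1011, 0-001, 010-1, 1-101, 10-01, 1010-, 11-11, 111-1, 1111-
PI chart (minterm → PIs covering it):
  1 | -0001,0-001
  9 | 0-001,010-1
  11 | -1011,010-1
  17 | -0001,10-01
  20 | 1010-  (sole → essential)
  21 | 1-101,10-01,1010-
  27 | -1011,11-11
  29 | 1-101,111-1
  31 | 11-11,111-1,1111-
Essential prime implicants: 1010-

1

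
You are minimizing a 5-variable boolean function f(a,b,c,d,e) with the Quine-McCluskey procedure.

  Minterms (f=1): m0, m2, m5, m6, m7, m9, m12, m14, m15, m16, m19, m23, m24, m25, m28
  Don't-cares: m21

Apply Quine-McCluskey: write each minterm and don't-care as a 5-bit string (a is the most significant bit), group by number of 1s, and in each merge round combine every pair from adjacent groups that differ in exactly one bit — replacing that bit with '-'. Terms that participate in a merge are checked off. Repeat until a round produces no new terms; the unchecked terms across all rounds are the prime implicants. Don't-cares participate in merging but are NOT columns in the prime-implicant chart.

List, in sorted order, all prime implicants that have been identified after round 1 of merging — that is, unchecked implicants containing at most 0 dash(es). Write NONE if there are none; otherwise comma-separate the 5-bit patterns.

Round 0: 00000✓ 00010✓ 00101✓ 00110✓ 00111✓ 01001✓ 01100✓ 01110✓ 01111✓ 10000✓ 10011✓ 10101✓ 10111✓ 11000✓ 11001✓ 11100✓
Round 1: -0000 -0101✓ -0111✓ -1001 -1100 0-110✓ 0-111✓ 00-10 000-0 001-1✓ 0011-✓ 011-0 0111-✓ 1-000 10-11 101-1✓ 11-00 1100-
Round 2: -01-1 0-11-
PIs = {-0000, -01-1, -1001, -1100, 0-11-, 00-10, 000-0, 011-0, 1-000, 10-11, 11-00, 1100-}

NONE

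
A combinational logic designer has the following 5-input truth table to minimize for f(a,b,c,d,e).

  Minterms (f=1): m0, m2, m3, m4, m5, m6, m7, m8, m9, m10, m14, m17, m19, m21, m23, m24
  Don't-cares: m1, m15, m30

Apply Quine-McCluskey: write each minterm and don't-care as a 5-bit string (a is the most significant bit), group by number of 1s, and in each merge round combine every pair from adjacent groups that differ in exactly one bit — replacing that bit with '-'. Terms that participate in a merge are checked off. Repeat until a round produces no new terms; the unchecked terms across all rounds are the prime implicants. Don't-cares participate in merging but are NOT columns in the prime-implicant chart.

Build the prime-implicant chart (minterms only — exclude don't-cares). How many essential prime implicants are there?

4

size-2^0 implicants → 00000(✓)  00001(✓)  00010(✓)  00011(✓)  00100(✓)  00101(✓)  00110(✓)  00111(✓)  01000(✓)  01001(✓)  01010(✓)  01110(✓)  01111(✓)  10001(✓)  10011(✓)  10101(✓)  10111(✓)  11000(✓)  11110(✓)
size-2^1 implicants → -0001(✓)  -0011(✓)  -0101(✓)  -0111(✓)  -1000  -1110  0-000(✓)  0-001(✓)  0-010(✓)  0-110(✓)  0-111(✓)  00-00(✓)  00-01(✓)  00-10(✓)  00-11(✓)  000-0(✓)  000-1(✓)  0000-(✓)  0001-(✓)  001-0(✓)  001-1(✓)  0010-(✓)  0011-(✓)  01-10(✓)  010-0(✓)  0100-(✓)  0111-(✓)  10-01(✓)  10-11(✓)  100-1(✓)  101-1(✓)
size-2^2 implicants → -0-01(✓)  -0-11(✓)  -00-1(✓)  -01-1(✓)  0--10  0-0-0  0-00-  0-11-  00--0(✓)  00--1(✓)  00-0-(✓)  00-1-(✓)  000--(✓)  001--(✓)  10--1(✓)
size-2^3 implicants → -0--1  00---
Unchecked terms (primes): -0--1, -1000, -1110, 0--10, 0-0-0, 0-00-, 0-11-, 00---
Minterm coverage:
  m0 ⊆ 0-0-0,0-00-,00---
  m2 ⊆ 0--10,0-0-0,00---
  m3 ⊆ -0--1,00---
  m4 ⊆ 00--- [E]
  m5 ⊆ -0--1,00---
  m6 ⊆ 0--10,0-11-,00---
  m7 ⊆ -0--1,0-11-,00---
  m8 ⊆ -1000,0-0-0,0-00-
  m9 ⊆ 0-00- [E]
  m10 ⊆ 0--10,0-0-0
  m14 ⊆ -1110,0--10,0-11-
  m17 ⊆ -0--1 [E]
  m19 ⊆ -0--1 [E]
  m21 ⊆ -0--1 [E]
  m23 ⊆ -0--1 [E]
  m24 ⊆ -1000 [E]
E = {-0--1, -1000, 0-00-, 00---}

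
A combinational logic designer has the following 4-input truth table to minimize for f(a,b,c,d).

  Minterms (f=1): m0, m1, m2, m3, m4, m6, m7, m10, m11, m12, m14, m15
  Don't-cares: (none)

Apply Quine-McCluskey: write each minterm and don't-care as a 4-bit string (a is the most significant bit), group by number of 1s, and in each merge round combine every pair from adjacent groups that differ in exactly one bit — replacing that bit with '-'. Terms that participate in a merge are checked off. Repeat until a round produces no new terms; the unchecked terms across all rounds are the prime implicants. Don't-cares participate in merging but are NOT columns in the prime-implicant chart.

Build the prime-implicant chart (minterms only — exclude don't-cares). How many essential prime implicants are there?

Round 0: 0000✓ 0001✓ 0010✓ 0011✓ 0100✓ 0110✓ 0111✓ 1010✓ 1011✓ 1100✓ 1110✓ 1111✓
Round 1: -010✓ -011✓ -100✓ -110✓ -111✓ 0-00✓ 0-10✓ 0-11✓ 00-0✓ 00-1✓ 000-✓ 001-✓ 01-0✓ 011-✓ 1-10✓ 1-11✓ 101-✓ 11-0✓ 111-✓
Round 2: --10✓ --11✓ -01-✓ -1-0 -11-✓ 0--0 0-1-✓ 00-- 1-1-✓
Round 3: --1-
PIs = {--1-, -1-0, 0--0, 00--}
Coverage chart:
  m0: 0--0,00--
  m1: 00-- ←essential
  m2: --1-,0--0,00--
  m3: --1-,00--
  m4: -1-0,0--0
  m6: --1-,-1-0,0--0
  m7: --1- ←essential
  m10: --1- ←essential
  m11: --1- ←essential
  m12: -1-0 ←essential
  m14: --1-,-1-0
  m15: --1- ←essential
Essential: --1-, -1-0, 00--

3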